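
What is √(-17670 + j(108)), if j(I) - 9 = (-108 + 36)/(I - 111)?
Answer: I*√17637 ≈ 132.8*I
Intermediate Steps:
j(I) = 9 - 72/(-111 + I) (j(I) = 9 + (-108 + 36)/(I - 111) = 9 - 72/(-111 + I))
√(-17670 + j(108)) = √(-17670 + 9*(-119 + 108)/(-111 + 108)) = √(-17670 + 9*(-11)/(-3)) = √(-17670 + 9*(-⅓)*(-11)) = √(-17670 + 33) = √(-17637) = I*√17637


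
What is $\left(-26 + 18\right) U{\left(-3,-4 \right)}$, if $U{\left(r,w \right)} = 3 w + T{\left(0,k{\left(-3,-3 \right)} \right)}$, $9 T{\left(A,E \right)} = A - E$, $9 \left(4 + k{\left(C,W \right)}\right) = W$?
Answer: $\frac{2488}{27} \approx 92.148$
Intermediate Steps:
$k{\left(C,W \right)} = -4 + \frac{W}{9}$
$T{\left(A,E \right)} = - \frac{E}{9} + \frac{A}{9}$ ($T{\left(A,E \right)} = \frac{A - E}{9} = - \frac{E}{9} + \frac{A}{9}$)
$U{\left(r,w \right)} = \frac{13}{27} + 3 w$ ($U{\left(r,w \right)} = 3 w + \left(- \frac{-4 + \frac{1}{9} \left(-3\right)}{9} + \frac{1}{9} \cdot 0\right) = 3 w + \left(- \frac{-4 - \frac{1}{3}}{9} + 0\right) = 3 w + \left(\left(- \frac{1}{9}\right) \left(- \frac{13}{3}\right) + 0\right) = 3 w + \left(\frac{13}{27} + 0\right) = 3 w + \frac{13}{27} = \frac{13}{27} + 3 w$)
$\left(-26 + 18\right) U{\left(-3,-4 \right)} = \left(-26 + 18\right) \left(\frac{13}{27} + 3 \left(-4\right)\right) = - 8 \left(\frac{13}{27} - 12\right) = \left(-8\right) \left(- \frac{311}{27}\right) = \frac{2488}{27}$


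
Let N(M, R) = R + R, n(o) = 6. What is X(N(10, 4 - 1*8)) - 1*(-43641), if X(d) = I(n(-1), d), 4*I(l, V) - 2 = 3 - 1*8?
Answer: 174561/4 ≈ 43640.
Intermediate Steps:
N(M, R) = 2*R
I(l, V) = -¾ (I(l, V) = ½ + (3 - 1*8)/4 = ½ + (3 - 8)/4 = ½ + (¼)*(-5) = ½ - 5/4 = -¾)
X(d) = -¾
X(N(10, 4 - 1*8)) - 1*(-43641) = -¾ - 1*(-43641) = -¾ + 43641 = 174561/4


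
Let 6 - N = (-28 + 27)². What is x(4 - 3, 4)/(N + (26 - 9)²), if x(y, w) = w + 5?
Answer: 3/98 ≈ 0.030612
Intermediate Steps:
x(y, w) = 5 + w
N = 5 (N = 6 - (-28 + 27)² = 6 - 1*(-1)² = 6 - 1*1 = 6 - 1 = 5)
x(4 - 3, 4)/(N + (26 - 9)²) = (5 + 4)/(5 + (26 - 9)²) = 9/(5 + 17²) = 9/(5 + 289) = 9/294 = 9*(1/294) = 3/98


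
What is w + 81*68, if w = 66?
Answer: 5574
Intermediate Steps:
w + 81*68 = 66 + 81*68 = 66 + 5508 = 5574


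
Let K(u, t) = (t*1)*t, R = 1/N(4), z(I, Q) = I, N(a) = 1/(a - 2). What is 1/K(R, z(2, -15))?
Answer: 1/4 ≈ 0.25000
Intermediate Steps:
N(a) = 1/(-2 + a)
R = 2 (R = 1/(1/(-2 + 4)) = 1/(1/2) = 2)
K(u, t) = t**2 (K(u, t) = t*t = t**2)
1/K(R, z(2, -15)) = 1/(2**2) = 1/4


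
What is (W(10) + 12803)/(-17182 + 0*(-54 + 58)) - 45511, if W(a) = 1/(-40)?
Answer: -31279312199/687280 ≈ -45512.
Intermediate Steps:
W(a) = -1/40
(W(10) + 12803)/(-17182 + 0*(-54 + 58)) - 45511 = (-1/40 + 12803)/(-17182 + 0*(-54 + 58)) - 45511 = 512119/(40*(-17182 + 0*4)) - 45511 = 512119/(40*(-17182 + 0)) - 45511 = (512119/40)/(-17182) - 45511 = (512119/40)*(-1/17182) - 45511 = -512119/687280 - 45511 = -31279312199/687280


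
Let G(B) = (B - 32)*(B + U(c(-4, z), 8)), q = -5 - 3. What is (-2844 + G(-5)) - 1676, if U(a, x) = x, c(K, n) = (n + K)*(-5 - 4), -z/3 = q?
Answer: -4631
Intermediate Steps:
q = -8
z = 24 (z = -3*(-8) = 24)
c(K, n) = -9*K - 9*n (c(K, n) = (K + n)*(-9) = -9*K - 9*n)
G(B) = (-32 + B)*(8 + B) (G(B) = (B - 32)*(B + 8) = (-32 + B)*(8 + B))
(-2844 + G(-5)) - 1676 = (-2844 + (-256 + (-5)² - 24*(-5))) - 1676 = (-2844 + (-256 + 25 + 120)) - 1676 = (-2844 - 111) - 1676 = -2955 - 1676 = -4631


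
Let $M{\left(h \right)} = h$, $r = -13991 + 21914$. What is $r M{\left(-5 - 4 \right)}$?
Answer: $-71307$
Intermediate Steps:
$r = 7923$
$r M{\left(-5 - 4 \right)} = 7923 \left(-5 - 4\right) = 7923 \left(-9\right) = -71307$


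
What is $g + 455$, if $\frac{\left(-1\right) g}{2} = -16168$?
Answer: $32791$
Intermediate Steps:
$g = 32336$ ($g = \left(-2\right) \left(-16168\right) = 32336$)
$g + 455 = 32336 + 455 = 32791$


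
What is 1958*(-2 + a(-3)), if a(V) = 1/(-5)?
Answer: -21538/5 ≈ -4307.6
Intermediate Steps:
a(V) = -⅕
1958*(-2 + a(-3)) = 1958*(-2 - ⅕) = 1958*(-11/5) = -21538/5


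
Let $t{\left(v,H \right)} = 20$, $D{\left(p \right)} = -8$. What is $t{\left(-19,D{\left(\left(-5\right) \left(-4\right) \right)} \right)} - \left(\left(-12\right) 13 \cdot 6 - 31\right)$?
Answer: $987$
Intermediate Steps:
$t{\left(-19,D{\left(\left(-5\right) \left(-4\right) \right)} \right)} - \left(\left(-12\right) 13 \cdot 6 - 31\right) = 20 - \left(\left(-12\right) 13 \cdot 6 - 31\right) = 20 - \left(\left(-156\right) 6 - 31\right) = 20 - \left(-936 - 31\right) = 20 - -967 = 20 + 967 = 987$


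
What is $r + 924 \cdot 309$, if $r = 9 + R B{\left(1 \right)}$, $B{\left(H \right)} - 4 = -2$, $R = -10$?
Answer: $285505$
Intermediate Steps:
$B{\left(H \right)} = 2$ ($B{\left(H \right)} = 4 - 2 = 2$)
$r = -11$ ($r = 9 - 20 = -11$)
$r + 924 \cdot 309 = -11 + 924 \cdot 309 = -11 + 285516 = 285505$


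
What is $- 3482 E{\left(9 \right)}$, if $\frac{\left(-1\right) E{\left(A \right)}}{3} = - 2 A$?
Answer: $-188028$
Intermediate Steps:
$E{\left(A \right)} = 6 A$ ($E{\left(A \right)} = - 3 \left(- 2 A\right) = 6 A$)
$- 3482 E{\left(9 \right)} = - 3482 \cdot 6 \cdot 9 = \left(-3482\right) 54 = -188028$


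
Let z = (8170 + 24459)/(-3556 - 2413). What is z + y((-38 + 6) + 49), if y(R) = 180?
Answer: 1041791/5969 ≈ 174.53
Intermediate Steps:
z = -32629/5969 (z = 32629/(-5969) = 32629*(-1/5969) = -32629/5969 ≈ -5.4664)
z + y((-38 + 6) + 49) = -32629/5969 + 180 = 1041791/5969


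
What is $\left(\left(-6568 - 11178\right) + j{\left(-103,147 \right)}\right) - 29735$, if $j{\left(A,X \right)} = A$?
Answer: $-47584$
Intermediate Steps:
$\left(\left(-6568 - 11178\right) + j{\left(-103,147 \right)}\right) - 29735 = \left(\left(-6568 - 11178\right) - 103\right) - 29735 = \left(-17746 - 103\right) - 29735 = -17849 - 29735 = -47584$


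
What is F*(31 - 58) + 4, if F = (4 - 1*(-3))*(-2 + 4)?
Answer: -374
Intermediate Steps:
F = 14 (F = (4 + 3)*2 = 7*2 = 14)
F*(31 - 58) + 4 = 14*(31 - 58) + 4 = 14*(-27) + 4 = -378 + 4 = -374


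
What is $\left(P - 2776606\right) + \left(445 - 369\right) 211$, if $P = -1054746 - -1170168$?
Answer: $-2645148$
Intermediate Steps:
$P = 115422$ ($P = -1054746 + 1170168 = 115422$)
$\left(P - 2776606\right) + \left(445 - 369\right) 211 = \left(115422 - 2776606\right) + \left(445 - 369\right) 211 = -2661184 + 76 \cdot 211 = -2661184 + 16036 = -2645148$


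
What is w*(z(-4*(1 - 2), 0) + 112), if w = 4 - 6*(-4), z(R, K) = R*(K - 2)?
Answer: 2912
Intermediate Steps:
z(R, K) = R*(-2 + K)
w = 28 (w = 4 + 24 = 28)
w*(z(-4*(1 - 2), 0) + 112) = 28*((-4*(1 - 2))*(-2 + 0) + 112) = 28*(-4*(-1)*(-2) + 112) = 28*(4*(-2) + 112) = 28*(-8 + 112) = 28*104 = 2912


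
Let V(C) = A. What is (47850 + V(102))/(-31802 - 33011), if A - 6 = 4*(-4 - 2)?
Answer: -47832/64813 ≈ -0.73800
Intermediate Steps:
A = -18 (A = 6 + 4*(-4 - 2) = 6 + 4*(-6) = 6 - 24 = -18)
V(C) = -18
(47850 + V(102))/(-31802 - 33011) = (47850 - 18)/(-31802 - 33011) = 47832/(-64813) = 47832*(-1/64813) = -47832/64813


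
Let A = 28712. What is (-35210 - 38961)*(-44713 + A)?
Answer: 1186810171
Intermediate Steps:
(-35210 - 38961)*(-44713 + A) = (-35210 - 38961)*(-44713 + 28712) = -74171*(-16001) = 1186810171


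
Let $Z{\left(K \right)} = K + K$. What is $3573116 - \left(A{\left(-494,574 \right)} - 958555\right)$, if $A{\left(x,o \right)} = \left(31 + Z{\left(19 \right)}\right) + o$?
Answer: $4531028$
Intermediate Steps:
$Z{\left(K \right)} = 2 K$
$A{\left(x,o \right)} = 69 + o$ ($A{\left(x,o \right)} = \left(31 + 2 \cdot 19\right) + o = \left(31 + 38\right) + o = 69 + o$)
$3573116 - \left(A{\left(-494,574 \right)} - 958555\right) = 3573116 - \left(\left(69 + 574\right) - 958555\right) = 3573116 - \left(643 - 958555\right) = 3573116 - -957912 = 3573116 + 957912 = 4531028$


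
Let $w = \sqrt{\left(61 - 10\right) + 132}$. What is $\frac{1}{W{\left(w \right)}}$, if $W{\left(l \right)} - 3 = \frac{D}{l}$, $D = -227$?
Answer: $- \frac{549}{49882} - \frac{227 \sqrt{183}}{49882} \approx -0.072567$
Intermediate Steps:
$w = \sqrt{183}$ ($w = \sqrt{\left(61 - 10\right) + 132} = \sqrt{51 + 132} = \sqrt{183} \approx 13.528$)
$W{\left(l \right)} = 3 - \frac{227}{l}$
$\frac{1}{W{\left(w \right)}} = \frac{1}{3 - \frac{227}{\sqrt{183}}} = \frac{1}{3 - 227 \frac{\sqrt{183}}{183}} = \frac{1}{3 - \frac{227 \sqrt{183}}{183}}$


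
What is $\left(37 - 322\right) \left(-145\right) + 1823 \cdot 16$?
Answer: $70493$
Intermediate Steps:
$\left(37 - 322\right) \left(-145\right) + 1823 \cdot 16 = \left(-285\right) \left(-145\right) + 29168 = 41325 + 29168 = 70493$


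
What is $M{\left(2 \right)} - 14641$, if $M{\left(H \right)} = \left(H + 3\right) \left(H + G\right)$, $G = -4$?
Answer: $-14651$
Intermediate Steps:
$M{\left(H \right)} = \left(-4 + H\right) \left(3 + H\right)$ ($M{\left(H \right)} = \left(H + 3\right) \left(H - 4\right) = \left(3 + H\right) \left(-4 + H\right) = \left(-4 + H\right) \left(3 + H\right)$)
$M{\left(2 \right)} - 14641 = \left(-12 + 2^{2} - 2\right) - 14641 = \left(-12 + 4 - 2\right) - 14641 = -10 - 14641 = -14651$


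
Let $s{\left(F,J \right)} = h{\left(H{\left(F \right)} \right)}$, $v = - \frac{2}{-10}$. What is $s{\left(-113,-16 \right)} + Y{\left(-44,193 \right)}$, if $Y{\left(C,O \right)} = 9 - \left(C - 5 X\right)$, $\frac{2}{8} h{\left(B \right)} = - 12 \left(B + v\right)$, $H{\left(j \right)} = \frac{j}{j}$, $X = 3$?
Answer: $\frac{52}{5} \approx 10.4$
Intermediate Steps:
$v = \frac{1}{5}$ ($v = \left(-2\right) \left(- \frac{1}{10}\right) = \frac{1}{5} \approx 0.2$)
$H{\left(j \right)} = 1$
$h{\left(B \right)} = - \frac{48}{5} - 48 B$ ($h{\left(B \right)} = 4 \left(- 12 \left(B + \frac{1}{5}\right)\right) = 4 \left(- 12 \left(\frac{1}{5} + B\right)\right) = 4 \left(- \frac{12}{5} - 12 B\right) = - \frac{48}{5} - 48 B$)
$Y{\left(C,O \right)} = 24 - C$ ($Y{\left(C,O \right)} = 9 - \left(C - 15\right) = 9 - \left(-15 + C\right) = 24 - C$)
$s{\left(F,J \right)} = - \frac{288}{5}$ ($s{\left(F,J \right)} = - \frac{48}{5} - 48 = - \frac{288}{5}$)
$s{\left(-113,-16 \right)} + Y{\left(-44,193 \right)} = - \frac{288}{5} + \left(24 - -44\right) = - \frac{288}{5} + \left(24 + 44\right) = - \frac{288}{5} + 68 = \frac{52}{5}$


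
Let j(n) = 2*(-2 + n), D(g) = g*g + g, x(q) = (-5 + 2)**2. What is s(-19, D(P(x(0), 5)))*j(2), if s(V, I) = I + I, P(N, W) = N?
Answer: 0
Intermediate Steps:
x(q) = 9 (x(q) = (-3)**2 = 9)
D(g) = g + g**2 (D(g) = g**2 + g = g + g**2)
j(n) = -4 + 2*n
s(V, I) = 2*I
s(-19, D(P(x(0), 5)))*j(2) = (2*(9*(1 + 9)))*(-4 + 2*2) = (2*(9*10))*(-4 + 4) = (2*90)*0 = 180*0 = 0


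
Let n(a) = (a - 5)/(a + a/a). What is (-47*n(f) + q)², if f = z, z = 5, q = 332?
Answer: 110224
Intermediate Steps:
f = 5
n(a) = (-5 + a)/(1 + a) (n(a) = (-5 + a)/(a + 1) = (-5 + a)/(1 + a))
(-47*n(f) + q)² = (-47*(-5 + 5)/(1 + 5) + 332)² = (-47*0/6 + 332)² = (-47*0 + 332)² = (0 + 332)² = 332² = 110224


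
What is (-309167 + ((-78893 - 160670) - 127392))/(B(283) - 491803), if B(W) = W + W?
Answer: 676122/491237 ≈ 1.3764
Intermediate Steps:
B(W) = 2*W
(-309167 + ((-78893 - 160670) - 127392))/(B(283) - 491803) = (-309167 + ((-78893 - 160670) - 127392))/(2*283 - 491803) = (-309167 + (-239563 - 127392))/(566 - 491803) = (-309167 - 366955)/(-491237) = -676122*(-1/491237) = 676122/491237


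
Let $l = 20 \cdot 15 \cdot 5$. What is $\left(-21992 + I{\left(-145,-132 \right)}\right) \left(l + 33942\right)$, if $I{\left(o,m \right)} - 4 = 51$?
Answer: $-777491154$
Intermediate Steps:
$I{\left(o,m \right)} = 55$ ($I{\left(o,m \right)} = 4 + 51 = 55$)
$l = 1500$ ($l = 300 \cdot 5 = 1500$)
$\left(-21992 + I{\left(-145,-132 \right)}\right) \left(l + 33942\right) = \left(-21992 + 55\right) \left(1500 + 33942\right) = \left(-21937\right) 35442 = -777491154$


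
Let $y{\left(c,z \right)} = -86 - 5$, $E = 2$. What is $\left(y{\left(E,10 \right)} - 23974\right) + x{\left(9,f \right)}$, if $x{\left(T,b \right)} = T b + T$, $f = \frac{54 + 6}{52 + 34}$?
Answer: $- \frac{1034138}{43} \approx -24050.0$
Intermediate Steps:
$y{\left(c,z \right)} = -91$ ($y{\left(c,z \right)} = -86 - 5 = -91$)
$f = \frac{30}{43}$ ($f = \frac{60}{86} = 60 \cdot \frac{1}{86} = \frac{30}{43} \approx 0.69767$)
$x{\left(T,b \right)} = T + T b$
$\left(y{\left(E,10 \right)} - 23974\right) + x{\left(9,f \right)} = \left(-91 - 23974\right) + 9 \left(1 + \frac{30}{43}\right) = -24065 + 9 \cdot \frac{73}{43} = -24065 + \frac{657}{43} = - \frac{1034138}{43}$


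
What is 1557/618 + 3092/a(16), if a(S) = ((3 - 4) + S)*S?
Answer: 95189/6180 ≈ 15.403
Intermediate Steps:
a(S) = S*(-1 + S) (a(S) = (-1 + S)*S = S*(-1 + S))
1557/618 + 3092/a(16) = 1557/618 + 3092/((16*(-1 + 16))) = 1557*(1/618) + 3092/((16*15)) = 519/206 + 3092/240 = 519/206 + 3092*(1/240) = 519/206 + 773/60 = 95189/6180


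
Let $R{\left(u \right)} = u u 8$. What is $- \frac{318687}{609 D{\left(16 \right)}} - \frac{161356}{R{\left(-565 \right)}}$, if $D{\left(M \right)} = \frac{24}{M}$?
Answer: $- \frac{135668376551}{388816050} \approx -348.93$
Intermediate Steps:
$R{\left(u \right)} = 8 u^{2}$ ($R{\left(u \right)} = u^{2} \cdot 8 = 8 u^{2}$)
$- \frac{318687}{609 D{\left(16 \right)}} - \frac{161356}{R{\left(-565 \right)}} = - \frac{318687}{609 \cdot \frac{24}{16}} - \frac{161356}{8 \left(-565\right)^{2}} = - \frac{318687}{609 \cdot 24 \cdot \frac{1}{16}} - \frac{161356}{8 \cdot 319225} = - \frac{318687}{609 \cdot \frac{3}{2}} - \frac{161356}{2553800} = - \frac{318687}{\frac{1827}{2}} - \frac{40339}{638450} = \left(-318687\right) \frac{2}{1827} - \frac{40339}{638450} = - \frac{212458}{609} - \frac{40339}{638450} = - \frac{135668376551}{388816050}$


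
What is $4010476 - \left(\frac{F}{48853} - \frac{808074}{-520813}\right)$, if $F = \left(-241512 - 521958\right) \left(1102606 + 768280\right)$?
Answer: $\frac{845950849169419102}{25443277489} \approx 3.3249 \cdot 10^{7}$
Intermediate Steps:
$F = -1428365334420$ ($F = \left(-763470\right) 1870886 = -1428365334420$)
$4010476 - \left(\frac{F}{48853} - \frac{808074}{-520813}\right) = 4010476 - \left(- \frac{1428365334420}{48853} - \frac{808074}{-520813}\right) = 4010476 - \left(\left(-1428365334420\right) \frac{1}{48853} - - \frac{808074}{520813}\right) = 4010476 - \left(- \frac{1428365334420}{48853} + \frac{808074}{520813}\right) = 4010476 - - \frac{743911195438444338}{25443277489} = 4010476 + \frac{743911195438444338}{25443277489} = \frac{845950849169419102}{25443277489}$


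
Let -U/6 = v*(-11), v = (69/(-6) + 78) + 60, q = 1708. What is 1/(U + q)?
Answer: 1/10057 ≈ 9.9433e-5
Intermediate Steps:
v = 253/2 (v = (69*(-⅙) + 78) + 60 = (-23/2 + 78) + 60 = 133/2 + 60 = 253/2 ≈ 126.50)
U = 8349 (U = -759*(-11) = -6*(-2783/2) = 8349)
1/(U + q) = 1/(8349 + 1708) = 1/10057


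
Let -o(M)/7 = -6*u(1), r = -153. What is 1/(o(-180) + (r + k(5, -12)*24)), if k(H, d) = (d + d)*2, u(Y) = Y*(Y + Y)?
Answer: -1/1221 ≈ -0.00081900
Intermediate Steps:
u(Y) = 2*Y**2 (u(Y) = Y*(2*Y) = 2*Y**2)
k(H, d) = 4*d (k(H, d) = (2*d)*2 = 4*d)
o(M) = 84 (o(M) = -(-42)*2*1**2 = -(-42)*2*1 = -(-42)*2 = -7*(-12) = 84)
1/(o(-180) + (r + k(5, -12)*24)) = 1/(84 + (-153 + (4*(-12))*24)) = 1/(84 + (-153 - 48*24)) = 1/(84 + (-153 - 1152)) = 1/(84 - 1305) = 1/(-1221) = -1/1221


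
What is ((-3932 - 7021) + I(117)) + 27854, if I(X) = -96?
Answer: 16805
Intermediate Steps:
((-3932 - 7021) + I(117)) + 27854 = ((-3932 - 7021) - 96) + 27854 = (-10953 - 96) + 27854 = -11049 + 27854 = 16805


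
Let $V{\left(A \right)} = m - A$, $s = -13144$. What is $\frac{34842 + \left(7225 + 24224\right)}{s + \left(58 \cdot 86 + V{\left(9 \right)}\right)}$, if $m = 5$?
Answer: $- \frac{22097}{2720} \approx -8.1239$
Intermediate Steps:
$V{\left(A \right)} = 5 - A$
$\frac{34842 + \left(7225 + 24224\right)}{s + \left(58 \cdot 86 + V{\left(9 \right)}\right)} = \frac{34842 + \left(7225 + 24224\right)}{-13144 + \left(58 \cdot 86 + \left(5 - 9\right)\right)} = \frac{34842 + 31449}{-13144 + \left(4988 + \left(5 - 9\right)\right)} = \frac{66291}{-13144 + \left(4988 - 4\right)} = \frac{66291}{-13144 + 4984} = \frac{66291}{-8160} = 66291 \left(- \frac{1}{8160}\right) = - \frac{22097}{2720}$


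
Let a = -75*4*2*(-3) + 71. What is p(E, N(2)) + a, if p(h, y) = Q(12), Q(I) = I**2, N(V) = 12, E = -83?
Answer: 2015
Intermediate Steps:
a = 1871 (a = -600*(-3) + 71 = -75*(-24) + 71 = 1800 + 71 = 1871)
p(h, y) = 144 (p(h, y) = 12**2 = 144)
p(E, N(2)) + a = 144 + 1871 = 2015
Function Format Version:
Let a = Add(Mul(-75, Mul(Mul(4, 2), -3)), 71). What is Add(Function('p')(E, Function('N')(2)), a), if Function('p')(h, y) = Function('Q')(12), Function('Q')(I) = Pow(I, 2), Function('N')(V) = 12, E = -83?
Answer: 2015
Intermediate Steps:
a = 1871 (a = Add(Mul(-75, Mul(8, -3)), 71) = Add(Mul(-75, -24), 71) = Add(1800, 71) = 1871)
Function('p')(h, y) = 144 (Function('p')(h, y) = Pow(12, 2) = 144)
Add(Function('p')(E, Function('N')(2)), a) = Add(144, 1871) = 2015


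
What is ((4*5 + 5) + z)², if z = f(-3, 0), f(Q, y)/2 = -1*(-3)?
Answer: 961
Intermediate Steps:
f(Q, y) = 6 (f(Q, y) = 2*(-1*(-3)) = 2*3 = 6)
z = 6
((4*5 + 5) + z)² = ((4*5 + 5) + 6)² = ((20 + 5) + 6)² = (25 + 6)² = 31² = 961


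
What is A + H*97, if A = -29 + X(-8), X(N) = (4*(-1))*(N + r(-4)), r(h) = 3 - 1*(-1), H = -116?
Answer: -11265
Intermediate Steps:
r(h) = 4 (r(h) = 3 + 1 = 4)
X(N) = -16 - 4*N (X(N) = (4*(-1))*(N + 4) = -4*(4 + N) = -16 - 4*N)
A = -13 (A = -29 + (-16 - 4*(-8)) = -29 + (-16 + 32) = -29 + 16 = -13)
A + H*97 = -13 - 116*97 = -13 - 11252 = -11265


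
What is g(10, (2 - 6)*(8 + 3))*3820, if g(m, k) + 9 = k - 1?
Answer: -206280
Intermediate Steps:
g(m, k) = -10 + k (g(m, k) = -9 + (k - 1) = -9 + (-1 + k) = -10 + k)
g(10, (2 - 6)*(8 + 3))*3820 = (-10 + (2 - 6)*(8 + 3))*3820 = (-10 - 4*11)*3820 = (-10 - 44)*3820 = -54*3820 = -206280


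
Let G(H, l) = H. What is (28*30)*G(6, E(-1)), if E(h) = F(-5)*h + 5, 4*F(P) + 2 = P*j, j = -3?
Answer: 5040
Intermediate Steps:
F(P) = -1/2 - 3*P/4 (F(P) = -1/2 + (P*(-3))/4 = -1/2 + (-3*P)/4 = -1/2 - 3*P/4)
E(h) = 5 + 13*h/4 (E(h) = (-1/2 - 3/4*(-5))*h + 5 = (-1/2 + 15/4)*h + 5 = 13*h/4 + 5 = 5 + 13*h/4)
(28*30)*G(6, E(-1)) = (28*30)*6 = 840*6 = 5040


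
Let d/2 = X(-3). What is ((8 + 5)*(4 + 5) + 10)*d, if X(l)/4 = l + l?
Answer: -6096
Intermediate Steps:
X(l) = 8*l (X(l) = 4*(l + l) = 4*(2*l) = 8*l)
d = -48 (d = 2*(8*(-3)) = 2*(-24) = -48)
((8 + 5)*(4 + 5) + 10)*d = ((8 + 5)*(4 + 5) + 10)*(-48) = (13*9 + 10)*(-48) = (117 + 10)*(-48) = 127*(-48) = -6096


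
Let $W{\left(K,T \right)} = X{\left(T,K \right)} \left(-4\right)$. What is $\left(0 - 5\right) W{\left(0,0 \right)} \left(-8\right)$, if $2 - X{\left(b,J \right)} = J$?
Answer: $-320$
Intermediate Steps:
$X{\left(b,J \right)} = 2 - J$
$W{\left(K,T \right)} = -8 + 4 K$ ($W{\left(K,T \right)} = \left(2 - K\right) \left(-4\right) = -8 + 4 K$)
$\left(0 - 5\right) W{\left(0,0 \right)} \left(-8\right) = \left(0 - 5\right) \left(-8 + 4 \cdot 0\right) \left(-8\right) = \left(0 - 5\right) \left(-8 + 0\right) \left(-8\right) = \left(-5\right) \left(-8\right) \left(-8\right) = 40 \left(-8\right) = -320$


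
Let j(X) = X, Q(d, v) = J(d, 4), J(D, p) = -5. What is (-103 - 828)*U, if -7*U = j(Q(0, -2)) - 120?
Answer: -16625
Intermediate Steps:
Q(d, v) = -5
U = 125/7 (U = -(-5 - 120)/7 = -⅐*(-125) = 125/7 ≈ 17.857)
(-103 - 828)*U = (-103 - 828)*(125/7) = -931*125/7 = -16625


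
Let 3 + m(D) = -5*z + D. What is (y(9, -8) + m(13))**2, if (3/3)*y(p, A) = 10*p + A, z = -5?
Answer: 13689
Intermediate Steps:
y(p, A) = A + 10*p (y(p, A) = 10*p + A = A + 10*p)
m(D) = 22 + D (m(D) = -3 + (-5*(-5) + D) = -3 + (25 + D) = 22 + D)
(y(9, -8) + m(13))**2 = ((-8 + 10*9) + (22 + 13))**2 = ((-8 + 90) + 35)**2 = (82 + 35)**2 = 117**2 = 13689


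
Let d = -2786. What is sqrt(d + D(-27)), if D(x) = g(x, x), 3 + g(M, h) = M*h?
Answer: 2*I*sqrt(515) ≈ 45.387*I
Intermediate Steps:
g(M, h) = -3 + M*h
D(x) = -3 + x**2 (D(x) = -3 + x*x = -3 + x**2)
sqrt(d + D(-27)) = sqrt(-2786 + (-3 + (-27)**2)) = sqrt(-2786 + (-3 + 729)) = sqrt(-2786 + 726) = sqrt(-2060) = 2*I*sqrt(515)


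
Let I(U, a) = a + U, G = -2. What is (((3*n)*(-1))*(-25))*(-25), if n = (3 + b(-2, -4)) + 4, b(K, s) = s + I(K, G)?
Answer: 1875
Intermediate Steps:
I(U, a) = U + a
b(K, s) = -2 + K + s (b(K, s) = s + (K - 2) = s + (-2 + K) = -2 + K + s)
n = -1 (n = (3 + (-2 - 2 - 4)) + 4 = (3 - 8) + 4 = -5 + 4 = -1)
(((3*n)*(-1))*(-25))*(-25) = (((3*(-1))*(-1))*(-25))*(-25) = (-3*(-1)*(-25))*(-25) = (3*(-25))*(-25) = -75*(-25) = 1875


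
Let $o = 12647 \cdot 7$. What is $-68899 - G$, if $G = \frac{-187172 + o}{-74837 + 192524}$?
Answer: $- \frac{2702805990}{39229} \approx -68898.0$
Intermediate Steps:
$o = 88529$
$G = - \frac{32881}{39229}$ ($G = \frac{-187172 + 88529}{-74837 + 192524} = - \frac{98643}{117687} = \left(-98643\right) \frac{1}{117687} = - \frac{32881}{39229} \approx -0.83818$)
$-68899 - G = -68899 - - \frac{32881}{39229} = -68899 + \frac{32881}{39229} = - \frac{2702805990}{39229}$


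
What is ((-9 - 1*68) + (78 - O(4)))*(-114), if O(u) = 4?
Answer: 342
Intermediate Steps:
((-9 - 1*68) + (78 - O(4)))*(-114) = ((-9 - 1*68) + (78 - 1*4))*(-114) = ((-9 - 68) + (78 - 4))*(-114) = (-77 + 74)*(-114) = -3*(-114) = 342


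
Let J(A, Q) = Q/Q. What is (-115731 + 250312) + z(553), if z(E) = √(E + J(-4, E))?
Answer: 134581 + √554 ≈ 1.3460e+5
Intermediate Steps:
J(A, Q) = 1
z(E) = √(1 + E) (z(E) = √(E + 1) = √(1 + E))
(-115731 + 250312) + z(553) = (-115731 + 250312) + √(1 + 553) = 134581 + √554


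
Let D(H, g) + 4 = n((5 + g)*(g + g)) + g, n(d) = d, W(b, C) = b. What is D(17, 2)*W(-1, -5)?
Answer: -26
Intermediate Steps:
D(H, g) = -4 + g + 2*g*(5 + g) (D(H, g) = -4 + ((5 + g)*(g + g) + g) = -4 + ((5 + g)*(2*g) + g) = -4 + (2*g*(5 + g) + g) = -4 + (g + 2*g*(5 + g)) = -4 + g + 2*g*(5 + g))
D(17, 2)*W(-1, -5) = (-4 + 2 + 2*2*(5 + 2))*(-1) = (-4 + 2 + 2*2*7)*(-1) = (-4 + 2 + 28)*(-1) = 26*(-1) = -26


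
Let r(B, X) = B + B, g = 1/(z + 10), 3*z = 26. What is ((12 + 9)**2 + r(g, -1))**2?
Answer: 152547201/784 ≈ 1.9458e+5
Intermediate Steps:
z = 26/3 (z = (1/3)*26 = 26/3 ≈ 8.6667)
g = 3/56 (g = 1/(26/3 + 10) = 1/(56/3) = 3/56 ≈ 0.053571)
r(B, X) = 2*B
((12 + 9)**2 + r(g, -1))**2 = ((12 + 9)**2 + 2*(3/56))**2 = (21**2 + 3/28)**2 = (441 + 3/28)**2 = (12351/28)**2 = 152547201/784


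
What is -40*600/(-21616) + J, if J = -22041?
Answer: -29775891/1351 ≈ -22040.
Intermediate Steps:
-40*600/(-21616) + J = -40*600/(-21616) - 22041 = -24000*(-1/21616) - 22041 = 1500/1351 - 22041 = -29775891/1351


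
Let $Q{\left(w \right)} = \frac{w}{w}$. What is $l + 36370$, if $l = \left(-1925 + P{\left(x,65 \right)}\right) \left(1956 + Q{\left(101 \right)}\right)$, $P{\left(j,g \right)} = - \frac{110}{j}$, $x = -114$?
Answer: $- \frac{11186900}{3} \approx -3.729 \cdot 10^{6}$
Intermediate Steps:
$Q{\left(w \right)} = 1$
$l = - \frac{11296010}{3}$ ($l = \left(-1925 - \frac{110}{-114}\right) \left(1956 + 1\right) = \left(-1925 - - \frac{55}{57}\right) 1957 = \left(-1925 + \frac{55}{57}\right) 1957 = \left(- \frac{109670}{57}\right) 1957 = - \frac{11296010}{3} \approx -3.7653 \cdot 10^{6}$)
$l + 36370 = - \frac{11296010}{3} + 36370 = - \frac{11186900}{3}$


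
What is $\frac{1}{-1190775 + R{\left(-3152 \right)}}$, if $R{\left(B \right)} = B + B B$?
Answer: $\frac{1}{8741177} \approx 1.144 \cdot 10^{-7}$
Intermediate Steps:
$R{\left(B \right)} = B + B^{2}$
$\frac{1}{-1190775 + R{\left(-3152 \right)}} = \frac{1}{-1190775 - 3152 \left(1 - 3152\right)} = \frac{1}{-1190775 - -9931952} = \frac{1}{-1190775 + 9931952} = \frac{1}{8741177}$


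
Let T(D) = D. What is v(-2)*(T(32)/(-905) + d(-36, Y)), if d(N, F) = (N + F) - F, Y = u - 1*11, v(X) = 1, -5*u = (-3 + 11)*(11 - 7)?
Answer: -32612/905 ≈ -36.035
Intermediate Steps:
u = -32/5 (u = -(-3 + 11)*(11 - 7)/5 = -8*4/5 = -1/5*32 = -32/5 ≈ -6.4000)
Y = -87/5 (Y = -32/5 - 1*11 = -32/5 - 11 = -87/5 ≈ -17.400)
d(N, F) = N (d(N, F) = (F + N) - F = N)
v(-2)*(T(32)/(-905) + d(-36, Y)) = 1*(32/(-905) - 36) = 1*(32*(-1/905) - 36) = 1*(-32/905 - 36) = 1*(-32612/905) = -32612/905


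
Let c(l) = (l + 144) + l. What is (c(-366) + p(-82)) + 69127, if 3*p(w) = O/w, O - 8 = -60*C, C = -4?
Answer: 8430173/123 ≈ 68538.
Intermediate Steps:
O = 248 (O = 8 - 60*(-4) = 8 + 240 = 248)
c(l) = 144 + 2*l (c(l) = (144 + l) + l = 144 + 2*l)
p(w) = 248/(3*w) (p(w) = (248/w)/3 = 248/(3*w))
(c(-366) + p(-82)) + 69127 = ((144 + 2*(-366)) + (248/3)/(-82)) + 69127 = ((144 - 732) + (248/3)*(-1/82)) + 69127 = (-588 - 124/123) + 69127 = -72448/123 + 69127 = 8430173/123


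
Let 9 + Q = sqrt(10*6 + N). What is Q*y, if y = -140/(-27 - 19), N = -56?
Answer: -490/23 ≈ -21.304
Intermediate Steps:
Q = -7 (Q = -9 + sqrt(10*6 - 56) = -9 + sqrt(60 - 56) = -9 + sqrt(4) = -9 + 2 = -7)
y = 70/23 (y = -140/(-46) = -1/46*(-140) = 70/23 ≈ 3.0435)
Q*y = -7*70/23 = -490/23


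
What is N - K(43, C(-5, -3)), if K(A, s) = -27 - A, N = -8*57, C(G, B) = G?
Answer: -386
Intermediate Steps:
N = -456
N - K(43, C(-5, -3)) = -456 - (-27 - 1*43) = -456 - (-27 - 43) = -456 - 1*(-70) = -456 + 70 = -386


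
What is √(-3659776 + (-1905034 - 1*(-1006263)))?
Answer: I*√4558547 ≈ 2135.1*I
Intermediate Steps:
√(-3659776 + (-1905034 - 1*(-1006263))) = √(-3659776 + (-1905034 + 1006263)) = √(-3659776 - 898771) = √(-4558547) = I*√4558547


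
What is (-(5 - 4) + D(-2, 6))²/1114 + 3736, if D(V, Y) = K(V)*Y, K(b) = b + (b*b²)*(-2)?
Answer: 4168793/1114 ≈ 3742.2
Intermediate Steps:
K(b) = b - 2*b³ (K(b) = b + b³*(-2) = b - 2*b³)
D(V, Y) = Y*(V - 2*V³) (D(V, Y) = (V - 2*V³)*Y = Y*(V - 2*V³))
(-(5 - 4) + D(-2, 6))²/1114 + 3736 = (-(5 - 4) - 2*6*(1 - 2*(-2)²))²/1114 + 3736 = (-1*1 - 2*6*(1 - 2*4))²*(1/1114) + 3736 = (-1 - 2*6*(1 - 8))²*(1/1114) + 3736 = (-1 - 2*6*(-7))²*(1/1114) + 3736 = (-1 + 84)²*(1/1114) + 3736 = 83²*(1/1114) + 3736 = 6889*(1/1114) + 3736 = 6889/1114 + 3736 = 4168793/1114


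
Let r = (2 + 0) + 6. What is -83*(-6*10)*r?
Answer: 39840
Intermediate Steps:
r = 8 (r = 2 + 6 = 8)
-83*(-6*10)*r = -83*(-6*10)*8 = -(-4980)*8 = -83*(-480) = 39840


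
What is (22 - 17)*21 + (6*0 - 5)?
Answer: 100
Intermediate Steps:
(22 - 17)*21 + (6*0 - 5) = 5*21 + (0 - 5) = 105 - 5 = 100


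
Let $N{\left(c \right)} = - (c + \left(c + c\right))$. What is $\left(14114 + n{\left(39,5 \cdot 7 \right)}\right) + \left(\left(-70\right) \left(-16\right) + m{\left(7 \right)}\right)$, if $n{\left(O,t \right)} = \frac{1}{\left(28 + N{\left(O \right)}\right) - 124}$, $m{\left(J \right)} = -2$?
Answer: $\frac{3244415}{213} \approx 15232.0$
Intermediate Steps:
$N{\left(c \right)} = - 3 c$ ($N{\left(c \right)} = - (c + 2 c) = - 3 c$)
$n{\left(O,t \right)} = \frac{1}{-96 - 3 O}$ ($n{\left(O,t \right)} = \frac{1}{\left(28 - 3 O\right) - 124} = \frac{1}{-96 - 3 O}$)
$\left(14114 + n{\left(39,5 \cdot 7 \right)}\right) + \left(\left(-70\right) \left(-16\right) + m{\left(7 \right)}\right) = \left(14114 - \frac{1}{96 + 3 \cdot 39}\right) - -1118 = \left(14114 - \frac{1}{96 + 117}\right) + \left(1120 - 2\right) = \left(14114 - \frac{1}{213}\right) + 1118 = \frac{3006281}{213} + 1118 = \frac{3244415}{213}$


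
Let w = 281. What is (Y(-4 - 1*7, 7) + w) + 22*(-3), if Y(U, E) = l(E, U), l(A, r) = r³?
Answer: -1116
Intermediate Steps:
Y(U, E) = U³
(Y(-4 - 1*7, 7) + w) + 22*(-3) = ((-4 - 1*7)³ + 281) + 22*(-3) = ((-4 - 7)³ + 281) - 66 = ((-11)³ + 281) - 66 = (-1331 + 281) - 66 = -1050 - 66 = -1116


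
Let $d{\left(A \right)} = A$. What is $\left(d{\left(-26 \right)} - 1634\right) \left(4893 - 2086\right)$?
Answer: $-4659620$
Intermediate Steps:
$\left(d{\left(-26 \right)} - 1634\right) \left(4893 - 2086\right) = \left(-26 - 1634\right) \left(4893 - 2086\right) = \left(-1660\right) 2807 = -4659620$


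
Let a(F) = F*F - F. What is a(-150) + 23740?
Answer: 46390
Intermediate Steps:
a(F) = F² - F
a(-150) + 23740 = -150*(-1 - 150) + 23740 = -150*(-151) + 23740 = 22650 + 23740 = 46390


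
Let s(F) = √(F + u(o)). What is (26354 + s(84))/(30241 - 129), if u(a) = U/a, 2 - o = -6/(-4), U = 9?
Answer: 13177/15056 + √102/30112 ≈ 0.87554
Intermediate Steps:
o = ½ (o = 2 - (-6)/(-4) = 2 - (-6)*(-1)/4 = 2 - 1*3/2 = 2 - 3/2 = ½ ≈ 0.50000)
u(a) = 9/a
s(F) = √(18 + F) (s(F) = √(F + 9/(½)) = √(F + 9*2) = √(F + 18) = √(18 + F))
(26354 + s(84))/(30241 - 129) = (26354 + √(18 + 84))/(30241 - 129) = (26354 + √102)/30112 = (26354 + √102)*(1/30112) = 13177/15056 + √102/30112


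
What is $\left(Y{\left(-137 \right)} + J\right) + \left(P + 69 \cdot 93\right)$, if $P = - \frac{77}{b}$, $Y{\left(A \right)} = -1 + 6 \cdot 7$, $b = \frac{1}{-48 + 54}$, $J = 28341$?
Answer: $34337$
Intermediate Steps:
$b = \frac{1}{6} \approx 0.16667$
$Y{\left(A \right)} = 41$ ($Y{\left(A \right)} = -1 + 42 = 41$)
$P = -462$ ($P = - 77 \frac{1}{\frac{1}{6}} = \left(-77\right) 6 = -462$)
$\left(Y{\left(-137 \right)} + J\right) + \left(P + 69 \cdot 93\right) = \left(41 + 28341\right) + \left(-462 + 69 \cdot 93\right) = 28382 + \left(-462 + 6417\right) = 28382 + 5955 = 34337$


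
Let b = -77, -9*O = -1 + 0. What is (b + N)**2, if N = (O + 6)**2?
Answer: 10316944/6561 ≈ 1572.5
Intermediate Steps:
O = 1/9 (O = -(-1 + 0)/9 = -1/9*(-1) = 1/9 ≈ 0.11111)
N = 3025/81 (N = (1/9 + 6)**2 = (55/9)**2 = 3025/81 ≈ 37.346)
(b + N)**2 = (-77 + 3025/81)**2 = (-3212/81)**2 = 10316944/6561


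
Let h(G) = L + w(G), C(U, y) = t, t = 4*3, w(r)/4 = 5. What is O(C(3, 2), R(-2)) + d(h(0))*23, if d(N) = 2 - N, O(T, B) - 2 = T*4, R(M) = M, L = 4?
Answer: -456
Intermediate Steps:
w(r) = 20 (w(r) = 4*5 = 20)
t = 12
C(U, y) = 12
O(T, B) = 2 + 4*T (O(T, B) = 2 + T*4 = 2 + 4*T)
h(G) = 24 (h(G) = 4 + 20 = 24)
O(C(3, 2), R(-2)) + d(h(0))*23 = (2 + 4*12) + (2 - 1*24)*23 = (2 + 48) + (2 - 24)*23 = 50 - 22*23 = 50 - 506 = -456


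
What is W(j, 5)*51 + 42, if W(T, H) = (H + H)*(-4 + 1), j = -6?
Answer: -1488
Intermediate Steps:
W(T, H) = -6*H (W(T, H) = (2*H)*(-3) = -6*H)
W(j, 5)*51 + 42 = -6*5*51 + 42 = -30*51 + 42 = -1530 + 42 = -1488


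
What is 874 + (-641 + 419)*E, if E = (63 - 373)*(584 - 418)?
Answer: 11424994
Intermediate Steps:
E = -51460 (E = -310*166 = -51460)
874 + (-641 + 419)*E = 874 + (-641 + 419)*(-51460) = 874 - 222*(-51460) = 874 + 11424120 = 11424994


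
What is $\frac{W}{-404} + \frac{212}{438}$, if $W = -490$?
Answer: $\frac{75067}{44238} \approx 1.6969$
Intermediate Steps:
$\frac{W}{-404} + \frac{212}{438} = - \frac{490}{-404} + \frac{212}{438} = \left(-490\right) \left(- \frac{1}{404}\right) + 212 \cdot \frac{1}{438} = \frac{245}{202} + \frac{106}{219} = \frac{75067}{44238}$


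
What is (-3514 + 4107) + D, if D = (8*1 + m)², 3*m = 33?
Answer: 954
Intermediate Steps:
m = 11 (m = (⅓)*33 = 11)
D = 361 (D = (8*1 + 11)² = (8 + 11)² = 19² = 361)
(-3514 + 4107) + D = (-3514 + 4107) + 361 = 593 + 361 = 954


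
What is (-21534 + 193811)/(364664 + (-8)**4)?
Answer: 24611/52680 ≈ 0.46718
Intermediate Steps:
(-21534 + 193811)/(364664 + (-8)**4) = 172277/(364664 + 4096) = 172277/368760 = 172277*(1/368760) = 24611/52680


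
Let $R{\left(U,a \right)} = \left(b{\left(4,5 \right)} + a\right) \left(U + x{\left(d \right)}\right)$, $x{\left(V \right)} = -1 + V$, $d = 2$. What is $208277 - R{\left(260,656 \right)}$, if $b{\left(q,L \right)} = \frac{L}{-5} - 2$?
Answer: $37844$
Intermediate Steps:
$b{\left(q,L \right)} = -2 - \frac{L}{5}$ ($b{\left(q,L \right)} = L \left(- \frac{1}{5}\right) - 2 = - \frac{L}{5} - 2 = -2 - \frac{L}{5}$)
$R{\left(U,a \right)} = \left(1 + U\right) \left(-3 + a\right)$ ($R{\left(U,a \right)} = \left(\left(-2 - 1\right) + a\right) \left(U + \left(-1 + 2\right)\right) = \left(\left(-2 - 1\right) + a\right) \left(U + 1\right) = \left(-3 + a\right) \left(1 + U\right) = \left(1 + U\right) \left(-3 + a\right)$)
$208277 - R{\left(260,656 \right)} = 208277 - \left(-3 + 656 - 780 + 260 \cdot 656\right) = 208277 - \left(-3 + 656 - 780 + 170560\right) = 208277 - 170433 = 37844$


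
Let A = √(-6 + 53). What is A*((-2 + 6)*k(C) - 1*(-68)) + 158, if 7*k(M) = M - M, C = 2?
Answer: 158 + 68*√47 ≈ 624.18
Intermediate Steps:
k(M) = 0 (k(M) = (M - M)/7 = (⅐)*0 = 0)
A = √47 ≈ 6.8557
A*((-2 + 6)*k(C) - 1*(-68)) + 158 = √47*((-2 + 6)*0 - 1*(-68)) + 158 = √47*(4*0 + 68) + 158 = √47*(0 + 68) + 158 = √47*68 + 158 = 68*√47 + 158 = 158 + 68*√47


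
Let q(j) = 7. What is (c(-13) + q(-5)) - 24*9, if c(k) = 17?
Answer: -192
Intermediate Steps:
(c(-13) + q(-5)) - 24*9 = (17 + 7) - 24*9 = 24 - 216 = -192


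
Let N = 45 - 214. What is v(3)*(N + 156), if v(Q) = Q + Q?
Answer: -78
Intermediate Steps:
v(Q) = 2*Q
N = -169
v(3)*(N + 156) = (2*3)*(-169 + 156) = 6*(-13) = -78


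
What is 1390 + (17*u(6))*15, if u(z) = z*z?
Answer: 10570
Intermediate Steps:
u(z) = z²
1390 + (17*u(6))*15 = 1390 + (17*6²)*15 = 1390 + (17*36)*15 = 1390 + 612*15 = 1390 + 9180 = 10570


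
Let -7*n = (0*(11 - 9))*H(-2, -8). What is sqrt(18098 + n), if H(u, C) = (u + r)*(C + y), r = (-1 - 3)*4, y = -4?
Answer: sqrt(18098) ≈ 134.53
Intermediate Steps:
r = -16 (r = -4*4 = -16)
H(u, C) = (-16 + u)*(-4 + C) (H(u, C) = (u - 16)*(C - 4) = (-16 + u)*(-4 + C))
n = 0 (n = -0*(11 - 9)*(64 - 16*(-8) - 4*(-2) - 8*(-2))/7 = -0*2*(64 + 128 + 8 + 16)/7 = -0*216 = -1/7*0 = 0)
sqrt(18098 + n) = sqrt(18098 + 0) = sqrt(18098)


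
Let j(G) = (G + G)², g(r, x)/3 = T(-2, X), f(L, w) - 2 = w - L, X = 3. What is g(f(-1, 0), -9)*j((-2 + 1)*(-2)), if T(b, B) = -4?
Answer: -192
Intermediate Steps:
f(L, w) = 2 + w - L (f(L, w) = 2 + (w - L) = 2 + w - L)
g(r, x) = -12 (g(r, x) = 3*(-4) = -12)
j(G) = 4*G² (j(G) = (2*G)² = 4*G²)
g(f(-1, 0), -9)*j((-2 + 1)*(-2)) = -48*((-2 + 1)*(-2))² = -48*(-1*(-2))² = -48*2² = -48*4 = -12*16 = -192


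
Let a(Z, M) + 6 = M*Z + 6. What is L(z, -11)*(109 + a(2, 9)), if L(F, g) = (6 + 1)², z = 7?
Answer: 6223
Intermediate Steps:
L(F, g) = 49 (L(F, g) = 7² = 49)
a(Z, M) = M*Z (a(Z, M) = -6 + (M*Z + 6) = -6 + (6 + M*Z) = M*Z)
L(z, -11)*(109 + a(2, 9)) = 49*(109 + 9*2) = 49*(109 + 18) = 49*127 = 6223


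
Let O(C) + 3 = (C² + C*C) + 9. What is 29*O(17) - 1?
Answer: 16935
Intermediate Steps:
O(C) = 6 + 2*C² (O(C) = -3 + ((C² + C*C) + 9) = -3 + ((C² + C²) + 9) = -3 + (2*C² + 9) = -3 + (9 + 2*C²) = 6 + 2*C²)
29*O(17) - 1 = 29*(6 + 2*17²) - 1 = 29*(6 + 2*289) - 1 = 29*(6 + 578) - 1 = 29*584 - 1 = 16936 - 1 = 16935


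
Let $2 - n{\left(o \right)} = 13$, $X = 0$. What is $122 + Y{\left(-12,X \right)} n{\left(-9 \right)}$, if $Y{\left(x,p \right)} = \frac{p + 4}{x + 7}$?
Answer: $\frac{654}{5} \approx 130.8$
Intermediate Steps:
$n{\left(o \right)} = -11$ ($n{\left(o \right)} = 2 - 13 = -11$)
$Y{\left(x,p \right)} = \frac{4 + p}{7 + x}$
$122 + Y{\left(-12,X \right)} n{\left(-9 \right)} = 122 + \frac{4 + 0}{7 - 12} \left(-11\right) = 122 + \frac{1}{-5} \cdot 4 \left(-11\right) = 122 + \left(- \frac{1}{5}\right) 4 \left(-11\right) = 122 - - \frac{44}{5} = 122 + \frac{44}{5} = \frac{654}{5}$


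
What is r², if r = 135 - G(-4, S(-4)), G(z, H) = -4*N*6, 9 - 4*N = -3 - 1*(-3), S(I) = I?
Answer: 35721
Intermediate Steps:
N = 9/4 (N = 9/4 - (-3 - 1*(-3))/4 = 9/4 - (-3 + 3)/4 = 9/4 - ¼*0 = 9/4 + 0 = 9/4 ≈ 2.2500)
G(z, H) = -54 (G(z, H) = -4*9/4*6 = -9*6 = -54)
r = 189 (r = 135 - 1*(-54) = 135 + 54 = 189)
r² = 189² = 35721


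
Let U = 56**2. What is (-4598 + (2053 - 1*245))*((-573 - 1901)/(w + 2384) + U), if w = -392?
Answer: -1451831835/166 ≈ -8.7460e+6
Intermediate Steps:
U = 3136
(-4598 + (2053 - 1*245))*((-573 - 1901)/(w + 2384) + U) = (-4598 + (2053 - 1*245))*((-573 - 1901)/(-392 + 2384) + 3136) = (-4598 + (2053 - 245))*(-2474/1992 + 3136) = (-4598 + 1808)*(-2474*1/1992 + 3136) = -2790*(-1237/996 + 3136) = -2790*3122219/996 = -1451831835/166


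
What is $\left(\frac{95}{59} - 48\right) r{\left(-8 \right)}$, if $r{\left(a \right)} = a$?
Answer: $\frac{21896}{59} \approx 371.12$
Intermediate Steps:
$\left(\frac{95}{59} - 48\right) r{\left(-8 \right)} = \left(\frac{95}{59} - 48\right) \left(-8\right) = \left(- \frac{2737}{59}\right) \left(-8\right) = \frac{21896}{59}$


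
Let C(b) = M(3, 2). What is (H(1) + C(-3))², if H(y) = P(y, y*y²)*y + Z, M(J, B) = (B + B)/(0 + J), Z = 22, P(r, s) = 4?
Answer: 6724/9 ≈ 747.11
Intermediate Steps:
M(J, B) = 2*B/J (M(J, B) = (2*B)/J = 2*B/J)
H(y) = 22 + 4*y (H(y) = 4*y + 22 = 22 + 4*y)
C(b) = 4/3 (C(b) = 2*2/3 = 2*2*(⅓) = 4/3)
(H(1) + C(-3))² = ((22 + 4*1) + 4/3)² = ((22 + 4) + 4/3)² = (26 + 4/3)² = (82/3)² = 6724/9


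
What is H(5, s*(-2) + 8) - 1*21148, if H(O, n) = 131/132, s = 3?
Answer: -2791405/132 ≈ -21147.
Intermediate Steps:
H(O, n) = 131/132 (H(O, n) = 131*(1/132) = 131/132)
H(5, s*(-2) + 8) - 1*21148 = 131/132 - 1*21148 = 131/132 - 21148 = -2791405/132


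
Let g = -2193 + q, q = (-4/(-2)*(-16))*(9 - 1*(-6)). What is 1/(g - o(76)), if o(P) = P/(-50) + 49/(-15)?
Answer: -75/200116 ≈ -0.00037478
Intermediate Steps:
q = -480 (q = (-4*(-1/2)*(-16))*(9 + 6) = (2*(-16))*15 = -32*15 = -480)
o(P) = -49/15 - P/50 (o(P) = P*(-1/50) + 49*(-1/15) = -P/50 - 49/15 = -49/15 - P/50)
g = -2673 (g = -2193 - 480 = -2673)
1/(g - o(76)) = 1/(-2673 - (-49/15 - 1/50*76)) = 1/(-2673 - (-49/15 - 38/25)) = 1/(-2673 - 1*(-359/75)) = 1/(-2673 + 359/75) = 1/(-200116/75) = -75/200116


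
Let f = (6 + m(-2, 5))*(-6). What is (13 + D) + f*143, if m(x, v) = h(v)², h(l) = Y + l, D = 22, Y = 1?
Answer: -36001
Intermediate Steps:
h(l) = 1 + l
m(x, v) = (1 + v)²
f = -252 (f = (6 + (1 + 5)²)*(-6) = (6 + 6²)*(-6) = (6 + 36)*(-6) = 42*(-6) = -252)
(13 + D) + f*143 = (13 + 22) - 252*143 = 35 - 36036 = -36001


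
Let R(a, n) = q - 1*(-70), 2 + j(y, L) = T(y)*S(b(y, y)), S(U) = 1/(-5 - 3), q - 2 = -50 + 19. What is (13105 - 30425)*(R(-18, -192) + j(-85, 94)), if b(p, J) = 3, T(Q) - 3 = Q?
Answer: -853010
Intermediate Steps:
T(Q) = 3 + Q
q = -29 (q = 2 + (-50 + 19) = 2 - 31 = -29)
S(U) = -1/8 (S(U) = 1/(-8) = -1/8)
j(y, L) = -19/8 - y/8 (j(y, L) = -2 + (3 + y)*(-1/8) = -2 + (-3/8 - y/8) = -19/8 - y/8)
R(a, n) = 41 (R(a, n) = -29 - 1*(-70) = -29 + 70 = 41)
(13105 - 30425)*(R(-18, -192) + j(-85, 94)) = (13105 - 30425)*(41 + (-19/8 - 1/8*(-85))) = -17320*(41 + (-19/8 + 85/8)) = -17320*(41 + 33/4) = -17320*197/4 = -853010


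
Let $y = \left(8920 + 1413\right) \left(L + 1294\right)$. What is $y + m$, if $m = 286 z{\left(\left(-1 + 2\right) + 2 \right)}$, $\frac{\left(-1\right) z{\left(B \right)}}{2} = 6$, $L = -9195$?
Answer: $-81644465$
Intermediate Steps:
$z{\left(B \right)} = -12$ ($z{\left(B \right)} = \left(-2\right) 6 = -12$)
$y = -81641033$ ($y = \left(8920 + 1413\right) \left(-9195 + 1294\right) = 10333 \left(-7901\right) = -81641033$)
$m = -3432$ ($m = 286 \left(-12\right) = -3432$)
$y + m = -81641033 - 3432 = -81644465$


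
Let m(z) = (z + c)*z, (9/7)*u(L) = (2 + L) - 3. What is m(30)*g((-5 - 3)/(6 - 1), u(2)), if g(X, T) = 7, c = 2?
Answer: 6720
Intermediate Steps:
u(L) = -7/9 + 7*L/9 (u(L) = 7*((2 + L) - 3)/9 = 7*(-1 + L)/9 = -7/9 + 7*L/9)
m(z) = z*(2 + z) (m(z) = (z + 2)*z = (2 + z)*z = z*(2 + z))
m(30)*g((-5 - 3)/(6 - 1), u(2)) = (30*(2 + 30))*7 = (30*32)*7 = 960*7 = 6720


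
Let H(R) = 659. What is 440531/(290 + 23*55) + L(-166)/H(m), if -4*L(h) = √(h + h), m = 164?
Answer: 440531/1555 - I*√83/1318 ≈ 283.3 - 0.0069123*I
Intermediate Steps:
L(h) = -√2*√h/4 (L(h) = -√(h + h)/4 = -√2*√h/4)
440531/(290 + 23*55) + L(-166)/H(m) = 440531/(290 + 23*55) - √2*√(-166)/4/659 = 440531/(290 + 1265) - √2*I*√166/4*(1/659) = 440531/1555 - I*√83/2*(1/659) = 440531*(1/1555) - I*√83/1318 = 440531/1555 - I*√83/1318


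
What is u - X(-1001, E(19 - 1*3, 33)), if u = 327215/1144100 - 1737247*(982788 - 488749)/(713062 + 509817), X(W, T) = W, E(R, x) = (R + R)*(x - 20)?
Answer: -28015521750774269/39974167540 ≈ -7.0084e+5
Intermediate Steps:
E(R, x) = 2*R*(-20 + x) (E(R, x) = (2*R)*(-20 + x) = 2*R*(-20 + x))
u = -28055535892481809/39974167540 (u = 327215*(1/1144100) - 1737247/(1222879/494039) = 65443/228820 - 1737247/(1222879*(1/494039)) = 65443/228820 - 1737247/174697/70577 = 65443/228820 - 1737247*70577/174697 = 65443/228820 - 122609681519/174697 = -28055535892481809/39974167540 ≈ -7.0184e+5)
u - X(-1001, E(19 - 1*3, 33)) = -28055535892481809/39974167540 - 1*(-1001) = -28055535892481809/39974167540 + 1001 = -28015521750774269/39974167540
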